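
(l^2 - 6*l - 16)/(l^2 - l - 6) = (l - 8)/(l - 3)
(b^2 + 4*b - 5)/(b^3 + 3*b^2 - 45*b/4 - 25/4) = 4*(b - 1)/(4*b^2 - 8*b - 5)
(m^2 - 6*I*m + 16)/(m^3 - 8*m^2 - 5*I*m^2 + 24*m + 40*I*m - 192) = (m + 2*I)/(m^2 + m*(-8 + 3*I) - 24*I)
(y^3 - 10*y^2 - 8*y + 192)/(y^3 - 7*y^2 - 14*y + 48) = (y^2 - 2*y - 24)/(y^2 + y - 6)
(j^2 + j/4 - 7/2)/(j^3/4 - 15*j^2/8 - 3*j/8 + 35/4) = 2*(4*j - 7)/(2*j^2 - 19*j + 35)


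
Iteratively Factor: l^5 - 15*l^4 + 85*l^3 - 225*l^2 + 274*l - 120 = (l - 4)*(l^4 - 11*l^3 + 41*l^2 - 61*l + 30) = (l - 4)*(l - 1)*(l^3 - 10*l^2 + 31*l - 30) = (l - 5)*(l - 4)*(l - 1)*(l^2 - 5*l + 6) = (l - 5)*(l - 4)*(l - 3)*(l - 1)*(l - 2)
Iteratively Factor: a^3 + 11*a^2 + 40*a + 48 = (a + 4)*(a^2 + 7*a + 12) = (a + 3)*(a + 4)*(a + 4)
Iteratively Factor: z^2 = (z)*(z)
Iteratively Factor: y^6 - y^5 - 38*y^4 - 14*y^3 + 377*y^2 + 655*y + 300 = (y - 5)*(y^5 + 4*y^4 - 18*y^3 - 104*y^2 - 143*y - 60) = (y - 5)*(y + 4)*(y^4 - 18*y^2 - 32*y - 15) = (y - 5)*(y + 3)*(y + 4)*(y^3 - 3*y^2 - 9*y - 5) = (y - 5)*(y + 1)*(y + 3)*(y + 4)*(y^2 - 4*y - 5) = (y - 5)*(y + 1)^2*(y + 3)*(y + 4)*(y - 5)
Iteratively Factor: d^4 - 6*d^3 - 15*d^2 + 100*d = (d)*(d^3 - 6*d^2 - 15*d + 100) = d*(d - 5)*(d^2 - d - 20) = d*(d - 5)^2*(d + 4)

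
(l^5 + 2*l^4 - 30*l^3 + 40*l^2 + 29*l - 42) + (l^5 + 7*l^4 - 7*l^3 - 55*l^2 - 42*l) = 2*l^5 + 9*l^4 - 37*l^3 - 15*l^2 - 13*l - 42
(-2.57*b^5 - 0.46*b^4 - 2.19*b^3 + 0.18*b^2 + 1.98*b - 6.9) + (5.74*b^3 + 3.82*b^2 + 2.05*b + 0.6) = -2.57*b^5 - 0.46*b^4 + 3.55*b^3 + 4.0*b^2 + 4.03*b - 6.3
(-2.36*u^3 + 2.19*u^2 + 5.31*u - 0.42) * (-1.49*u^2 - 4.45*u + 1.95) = 3.5164*u^5 + 7.2389*u^4 - 22.2594*u^3 - 18.7332*u^2 + 12.2235*u - 0.819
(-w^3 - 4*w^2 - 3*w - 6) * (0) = 0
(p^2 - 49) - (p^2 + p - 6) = -p - 43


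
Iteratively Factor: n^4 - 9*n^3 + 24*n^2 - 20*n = (n)*(n^3 - 9*n^2 + 24*n - 20) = n*(n - 2)*(n^2 - 7*n + 10) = n*(n - 5)*(n - 2)*(n - 2)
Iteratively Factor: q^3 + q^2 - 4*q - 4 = (q + 1)*(q^2 - 4) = (q - 2)*(q + 1)*(q + 2)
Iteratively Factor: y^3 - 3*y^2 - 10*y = (y)*(y^2 - 3*y - 10) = y*(y + 2)*(y - 5)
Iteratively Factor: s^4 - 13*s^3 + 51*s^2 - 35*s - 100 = (s - 5)*(s^3 - 8*s^2 + 11*s + 20) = (s - 5)^2*(s^2 - 3*s - 4) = (s - 5)^2*(s - 4)*(s + 1)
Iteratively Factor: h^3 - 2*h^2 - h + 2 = (h + 1)*(h^2 - 3*h + 2) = (h - 2)*(h + 1)*(h - 1)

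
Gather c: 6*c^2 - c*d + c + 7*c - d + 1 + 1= 6*c^2 + c*(8 - d) - d + 2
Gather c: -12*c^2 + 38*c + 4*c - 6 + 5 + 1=-12*c^2 + 42*c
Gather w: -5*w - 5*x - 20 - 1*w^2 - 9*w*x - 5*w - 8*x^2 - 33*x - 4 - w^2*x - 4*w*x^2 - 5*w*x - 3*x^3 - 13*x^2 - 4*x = w^2*(-x - 1) + w*(-4*x^2 - 14*x - 10) - 3*x^3 - 21*x^2 - 42*x - 24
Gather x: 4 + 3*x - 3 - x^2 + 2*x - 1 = -x^2 + 5*x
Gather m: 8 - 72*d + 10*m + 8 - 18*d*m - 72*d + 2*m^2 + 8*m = -144*d + 2*m^2 + m*(18 - 18*d) + 16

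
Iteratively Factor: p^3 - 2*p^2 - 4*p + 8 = (p + 2)*(p^2 - 4*p + 4) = (p - 2)*(p + 2)*(p - 2)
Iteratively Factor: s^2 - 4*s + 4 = (s - 2)*(s - 2)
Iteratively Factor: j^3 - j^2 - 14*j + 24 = (j + 4)*(j^2 - 5*j + 6) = (j - 3)*(j + 4)*(j - 2)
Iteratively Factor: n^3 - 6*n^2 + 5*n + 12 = (n - 4)*(n^2 - 2*n - 3) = (n - 4)*(n + 1)*(n - 3)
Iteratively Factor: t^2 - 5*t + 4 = (t - 4)*(t - 1)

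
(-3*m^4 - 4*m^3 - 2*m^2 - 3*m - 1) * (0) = 0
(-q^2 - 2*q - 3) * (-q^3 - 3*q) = q^5 + 2*q^4 + 6*q^3 + 6*q^2 + 9*q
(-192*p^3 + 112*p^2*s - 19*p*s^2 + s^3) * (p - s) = -192*p^4 + 304*p^3*s - 131*p^2*s^2 + 20*p*s^3 - s^4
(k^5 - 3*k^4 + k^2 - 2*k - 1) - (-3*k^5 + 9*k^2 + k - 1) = 4*k^5 - 3*k^4 - 8*k^2 - 3*k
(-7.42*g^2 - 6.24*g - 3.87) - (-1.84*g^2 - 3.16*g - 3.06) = -5.58*g^2 - 3.08*g - 0.81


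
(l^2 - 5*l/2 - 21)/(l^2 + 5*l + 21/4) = 2*(l - 6)/(2*l + 3)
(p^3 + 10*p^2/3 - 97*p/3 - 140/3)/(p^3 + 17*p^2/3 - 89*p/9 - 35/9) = 3*(3*p^2 - 11*p - 20)/(9*p^2 - 12*p - 5)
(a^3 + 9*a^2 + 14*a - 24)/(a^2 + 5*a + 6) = (a^3 + 9*a^2 + 14*a - 24)/(a^2 + 5*a + 6)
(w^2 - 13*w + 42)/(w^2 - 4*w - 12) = (w - 7)/(w + 2)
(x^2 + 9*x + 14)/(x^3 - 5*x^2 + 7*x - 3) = (x^2 + 9*x + 14)/(x^3 - 5*x^2 + 7*x - 3)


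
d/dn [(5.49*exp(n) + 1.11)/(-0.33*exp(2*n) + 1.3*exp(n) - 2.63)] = (1.8117*exp(2*n) + 0.7326*exp(n) - 15.8817)*exp(n)/(0.1089*exp(4*n) - 0.858*exp(3*n) + 3.4258*exp(2*n) - 6.838*exp(n) + 6.9169)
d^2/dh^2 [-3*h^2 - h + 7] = -6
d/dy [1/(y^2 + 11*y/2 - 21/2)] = 2*(-4*y - 11)/(2*y^2 + 11*y - 21)^2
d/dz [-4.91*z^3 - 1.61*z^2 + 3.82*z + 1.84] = -14.73*z^2 - 3.22*z + 3.82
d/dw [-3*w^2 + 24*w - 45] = 24 - 6*w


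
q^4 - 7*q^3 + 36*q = q*(q - 6)*(q - 3)*(q + 2)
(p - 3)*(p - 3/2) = p^2 - 9*p/2 + 9/2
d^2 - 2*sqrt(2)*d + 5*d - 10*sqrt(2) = (d + 5)*(d - 2*sqrt(2))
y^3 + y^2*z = y^2*(y + z)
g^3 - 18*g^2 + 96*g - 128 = (g - 8)^2*(g - 2)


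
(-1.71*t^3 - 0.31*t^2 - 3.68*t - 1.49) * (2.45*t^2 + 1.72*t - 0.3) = -4.1895*t^5 - 3.7007*t^4 - 9.0362*t^3 - 9.8871*t^2 - 1.4588*t + 0.447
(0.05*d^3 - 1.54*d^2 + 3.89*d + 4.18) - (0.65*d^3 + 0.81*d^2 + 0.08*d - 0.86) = -0.6*d^3 - 2.35*d^2 + 3.81*d + 5.04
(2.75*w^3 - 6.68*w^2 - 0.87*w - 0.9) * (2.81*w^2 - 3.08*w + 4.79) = 7.7275*w^5 - 27.2408*w^4 + 31.3022*w^3 - 31.8466*w^2 - 1.3953*w - 4.311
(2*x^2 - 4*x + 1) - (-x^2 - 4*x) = 3*x^2 + 1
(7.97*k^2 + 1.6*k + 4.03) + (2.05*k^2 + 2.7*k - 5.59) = 10.02*k^2 + 4.3*k - 1.56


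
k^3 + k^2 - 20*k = k*(k - 4)*(k + 5)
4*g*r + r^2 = r*(4*g + r)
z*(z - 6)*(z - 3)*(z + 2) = z^4 - 7*z^3 + 36*z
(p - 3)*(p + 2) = p^2 - p - 6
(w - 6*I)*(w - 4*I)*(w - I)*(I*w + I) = I*w^4 + 11*w^3 + I*w^3 + 11*w^2 - 34*I*w^2 - 24*w - 34*I*w - 24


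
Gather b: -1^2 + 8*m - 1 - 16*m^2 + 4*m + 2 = -16*m^2 + 12*m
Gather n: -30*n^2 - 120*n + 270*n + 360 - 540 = -30*n^2 + 150*n - 180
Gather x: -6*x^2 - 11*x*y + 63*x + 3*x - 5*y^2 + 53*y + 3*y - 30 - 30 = -6*x^2 + x*(66 - 11*y) - 5*y^2 + 56*y - 60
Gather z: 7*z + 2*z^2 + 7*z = 2*z^2 + 14*z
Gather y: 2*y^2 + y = 2*y^2 + y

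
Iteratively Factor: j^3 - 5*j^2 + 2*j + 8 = (j - 2)*(j^2 - 3*j - 4) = (j - 2)*(j + 1)*(j - 4)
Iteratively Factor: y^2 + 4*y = (y)*(y + 4)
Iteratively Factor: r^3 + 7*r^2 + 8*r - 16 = (r - 1)*(r^2 + 8*r + 16) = (r - 1)*(r + 4)*(r + 4)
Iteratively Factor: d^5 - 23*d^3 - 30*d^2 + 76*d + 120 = (d - 2)*(d^4 + 2*d^3 - 19*d^2 - 68*d - 60) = (d - 5)*(d - 2)*(d^3 + 7*d^2 + 16*d + 12) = (d - 5)*(d - 2)*(d + 3)*(d^2 + 4*d + 4) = (d - 5)*(d - 2)*(d + 2)*(d + 3)*(d + 2)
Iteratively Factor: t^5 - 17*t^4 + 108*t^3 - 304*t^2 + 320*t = (t - 4)*(t^4 - 13*t^3 + 56*t^2 - 80*t) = (t - 4)^2*(t^3 - 9*t^2 + 20*t) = t*(t - 4)^2*(t^2 - 9*t + 20) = t*(t - 5)*(t - 4)^2*(t - 4)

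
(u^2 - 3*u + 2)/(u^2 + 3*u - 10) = (u - 1)/(u + 5)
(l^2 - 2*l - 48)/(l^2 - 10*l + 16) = (l + 6)/(l - 2)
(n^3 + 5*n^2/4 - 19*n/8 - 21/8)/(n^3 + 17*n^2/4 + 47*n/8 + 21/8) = (2*n - 3)/(2*n + 3)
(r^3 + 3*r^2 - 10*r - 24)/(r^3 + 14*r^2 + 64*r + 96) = (r^2 - r - 6)/(r^2 + 10*r + 24)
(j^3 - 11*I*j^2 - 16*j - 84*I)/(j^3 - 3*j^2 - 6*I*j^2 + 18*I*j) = (j^2 - 5*I*j + 14)/(j*(j - 3))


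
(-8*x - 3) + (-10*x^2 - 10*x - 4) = -10*x^2 - 18*x - 7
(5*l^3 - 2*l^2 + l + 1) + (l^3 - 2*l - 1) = 6*l^3 - 2*l^2 - l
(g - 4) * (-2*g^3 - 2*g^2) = -2*g^4 + 6*g^3 + 8*g^2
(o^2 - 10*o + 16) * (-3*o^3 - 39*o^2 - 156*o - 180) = -3*o^5 - 9*o^4 + 186*o^3 + 756*o^2 - 696*o - 2880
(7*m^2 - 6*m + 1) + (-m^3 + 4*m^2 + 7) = -m^3 + 11*m^2 - 6*m + 8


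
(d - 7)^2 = d^2 - 14*d + 49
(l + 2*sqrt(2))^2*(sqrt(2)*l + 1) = sqrt(2)*l^3 + 9*l^2 + 12*sqrt(2)*l + 8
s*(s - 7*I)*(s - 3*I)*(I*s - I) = I*s^4 + 10*s^3 - I*s^3 - 10*s^2 - 21*I*s^2 + 21*I*s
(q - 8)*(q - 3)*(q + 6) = q^3 - 5*q^2 - 42*q + 144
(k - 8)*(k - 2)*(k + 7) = k^3 - 3*k^2 - 54*k + 112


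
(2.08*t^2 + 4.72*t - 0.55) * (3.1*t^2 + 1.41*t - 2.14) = 6.448*t^4 + 17.5648*t^3 + 0.498999999999999*t^2 - 10.8763*t + 1.177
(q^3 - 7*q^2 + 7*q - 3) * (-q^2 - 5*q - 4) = -q^5 + 2*q^4 + 24*q^3 - 4*q^2 - 13*q + 12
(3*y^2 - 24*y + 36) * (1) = 3*y^2 - 24*y + 36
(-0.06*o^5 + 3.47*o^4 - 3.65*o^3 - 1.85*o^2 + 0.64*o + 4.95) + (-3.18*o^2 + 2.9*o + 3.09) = -0.06*o^5 + 3.47*o^4 - 3.65*o^3 - 5.03*o^2 + 3.54*o + 8.04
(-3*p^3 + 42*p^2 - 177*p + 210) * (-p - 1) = 3*p^4 - 39*p^3 + 135*p^2 - 33*p - 210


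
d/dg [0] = 0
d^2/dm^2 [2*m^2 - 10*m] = 4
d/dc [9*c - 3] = 9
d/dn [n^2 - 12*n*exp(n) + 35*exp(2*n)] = -12*n*exp(n) + 2*n + 70*exp(2*n) - 12*exp(n)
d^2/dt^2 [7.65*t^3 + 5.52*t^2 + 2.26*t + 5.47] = 45.9*t + 11.04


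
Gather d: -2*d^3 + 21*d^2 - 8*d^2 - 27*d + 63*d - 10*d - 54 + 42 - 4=-2*d^3 + 13*d^2 + 26*d - 16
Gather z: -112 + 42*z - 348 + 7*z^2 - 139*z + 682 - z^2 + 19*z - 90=6*z^2 - 78*z + 132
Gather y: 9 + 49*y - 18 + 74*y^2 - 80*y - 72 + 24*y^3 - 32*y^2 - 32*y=24*y^3 + 42*y^2 - 63*y - 81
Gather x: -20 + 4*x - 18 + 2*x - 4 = 6*x - 42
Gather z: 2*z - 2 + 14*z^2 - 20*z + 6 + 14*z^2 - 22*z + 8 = 28*z^2 - 40*z + 12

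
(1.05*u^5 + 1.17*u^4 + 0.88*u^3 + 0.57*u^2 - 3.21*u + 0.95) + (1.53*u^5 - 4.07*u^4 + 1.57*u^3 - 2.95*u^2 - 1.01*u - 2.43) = 2.58*u^5 - 2.9*u^4 + 2.45*u^3 - 2.38*u^2 - 4.22*u - 1.48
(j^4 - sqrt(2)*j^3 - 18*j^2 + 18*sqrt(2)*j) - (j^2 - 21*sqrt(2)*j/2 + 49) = j^4 - sqrt(2)*j^3 - 19*j^2 + 57*sqrt(2)*j/2 - 49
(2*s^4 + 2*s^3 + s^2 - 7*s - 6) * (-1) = -2*s^4 - 2*s^3 - s^2 + 7*s + 6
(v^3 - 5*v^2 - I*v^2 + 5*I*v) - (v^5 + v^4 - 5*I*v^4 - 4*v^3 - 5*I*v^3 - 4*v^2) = -v^5 - v^4 + 5*I*v^4 + 5*v^3 + 5*I*v^3 - v^2 - I*v^2 + 5*I*v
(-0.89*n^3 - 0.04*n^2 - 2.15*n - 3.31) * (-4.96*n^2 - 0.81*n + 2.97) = 4.4144*n^5 + 0.9193*n^4 + 8.0531*n^3 + 18.0403*n^2 - 3.7044*n - 9.8307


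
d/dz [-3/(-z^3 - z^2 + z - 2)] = 3*(-3*z^2 - 2*z + 1)/(z^3 + z^2 - z + 2)^2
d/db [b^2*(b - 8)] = b*(3*b - 16)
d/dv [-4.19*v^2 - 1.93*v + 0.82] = -8.38*v - 1.93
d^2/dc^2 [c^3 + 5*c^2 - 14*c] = 6*c + 10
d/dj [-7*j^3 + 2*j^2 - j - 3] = -21*j^2 + 4*j - 1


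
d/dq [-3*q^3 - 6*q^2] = 3*q*(-3*q - 4)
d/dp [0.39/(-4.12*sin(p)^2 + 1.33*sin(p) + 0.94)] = (3.2136*sin(p) - 0.5187)*cos(p)/(-4.12*sin(p)^2 + 1.33*sin(p) + 0.94)^2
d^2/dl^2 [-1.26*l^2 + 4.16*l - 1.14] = -2.52000000000000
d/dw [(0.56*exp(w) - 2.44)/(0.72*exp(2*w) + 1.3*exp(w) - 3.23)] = (-0.4032*exp(2*w) + 3.5136*exp(w) + 1.3632)*exp(w)/(0.5184*exp(4*w) + 1.872*exp(3*w) - 2.9612*exp(2*w) - 8.398*exp(w) + 10.4329)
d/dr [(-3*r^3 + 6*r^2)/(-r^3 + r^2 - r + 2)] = 3*r*(-r*(r - 2)*(3*r^2 - 2*r + 1) + (3*r - 4)*(r^3 - r^2 + r - 2))/(r^3 - r^2 + r - 2)^2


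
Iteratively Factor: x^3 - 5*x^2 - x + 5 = (x + 1)*(x^2 - 6*x + 5) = (x - 1)*(x + 1)*(x - 5)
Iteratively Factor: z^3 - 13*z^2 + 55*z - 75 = (z - 3)*(z^2 - 10*z + 25) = (z - 5)*(z - 3)*(z - 5)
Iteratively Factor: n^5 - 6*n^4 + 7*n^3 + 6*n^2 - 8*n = (n + 1)*(n^4 - 7*n^3 + 14*n^2 - 8*n) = (n - 1)*(n + 1)*(n^3 - 6*n^2 + 8*n) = (n - 2)*(n - 1)*(n + 1)*(n^2 - 4*n) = n*(n - 2)*(n - 1)*(n + 1)*(n - 4)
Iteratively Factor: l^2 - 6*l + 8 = (l - 2)*(l - 4)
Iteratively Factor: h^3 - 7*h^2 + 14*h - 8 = (h - 4)*(h^2 - 3*h + 2) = (h - 4)*(h - 2)*(h - 1)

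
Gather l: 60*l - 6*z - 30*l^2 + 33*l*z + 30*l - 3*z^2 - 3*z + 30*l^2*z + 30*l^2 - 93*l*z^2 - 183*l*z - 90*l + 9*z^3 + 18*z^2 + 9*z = 30*l^2*z + l*(-93*z^2 - 150*z) + 9*z^3 + 15*z^2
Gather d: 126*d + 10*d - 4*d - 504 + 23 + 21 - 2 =132*d - 462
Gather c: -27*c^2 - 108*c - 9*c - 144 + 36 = -27*c^2 - 117*c - 108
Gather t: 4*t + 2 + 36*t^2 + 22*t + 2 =36*t^2 + 26*t + 4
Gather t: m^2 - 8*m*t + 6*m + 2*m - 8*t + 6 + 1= m^2 + 8*m + t*(-8*m - 8) + 7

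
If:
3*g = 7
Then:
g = 7/3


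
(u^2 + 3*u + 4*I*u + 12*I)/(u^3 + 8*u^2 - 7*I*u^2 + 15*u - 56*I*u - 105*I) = (u + 4*I)/(u^2 + u*(5 - 7*I) - 35*I)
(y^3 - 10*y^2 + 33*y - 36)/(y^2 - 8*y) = (y^3 - 10*y^2 + 33*y - 36)/(y*(y - 8))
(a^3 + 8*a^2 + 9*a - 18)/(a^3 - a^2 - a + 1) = (a^2 + 9*a + 18)/(a^2 - 1)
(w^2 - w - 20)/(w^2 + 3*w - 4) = (w - 5)/(w - 1)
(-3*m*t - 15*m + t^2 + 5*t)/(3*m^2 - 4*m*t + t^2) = (t + 5)/(-m + t)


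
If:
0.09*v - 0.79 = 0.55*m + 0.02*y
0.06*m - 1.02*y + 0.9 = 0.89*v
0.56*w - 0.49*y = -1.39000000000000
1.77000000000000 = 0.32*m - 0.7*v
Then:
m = -2.15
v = -3.51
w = 0.86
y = 3.82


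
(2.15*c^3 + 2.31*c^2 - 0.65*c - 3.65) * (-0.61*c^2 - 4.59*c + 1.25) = -1.3115*c^5 - 11.2776*c^4 - 7.5189*c^3 + 8.0975*c^2 + 15.941*c - 4.5625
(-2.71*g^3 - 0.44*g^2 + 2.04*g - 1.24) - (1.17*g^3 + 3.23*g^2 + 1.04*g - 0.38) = -3.88*g^3 - 3.67*g^2 + 1.0*g - 0.86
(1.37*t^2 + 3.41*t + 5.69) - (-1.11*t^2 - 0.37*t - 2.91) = 2.48*t^2 + 3.78*t + 8.6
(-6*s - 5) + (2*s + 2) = -4*s - 3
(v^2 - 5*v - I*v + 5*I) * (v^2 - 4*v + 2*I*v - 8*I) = v^4 - 9*v^3 + I*v^3 + 22*v^2 - 9*I*v^2 - 18*v + 20*I*v + 40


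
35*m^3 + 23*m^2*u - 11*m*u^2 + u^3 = (-7*m + u)*(-5*m + u)*(m + u)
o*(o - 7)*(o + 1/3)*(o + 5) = o^4 - 5*o^3/3 - 107*o^2/3 - 35*o/3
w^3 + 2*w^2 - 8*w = w*(w - 2)*(w + 4)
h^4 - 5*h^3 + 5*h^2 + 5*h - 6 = (h - 3)*(h - 2)*(h - 1)*(h + 1)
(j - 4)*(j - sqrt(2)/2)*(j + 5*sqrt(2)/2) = j^3 - 4*j^2 + 2*sqrt(2)*j^2 - 8*sqrt(2)*j - 5*j/2 + 10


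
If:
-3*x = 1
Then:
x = -1/3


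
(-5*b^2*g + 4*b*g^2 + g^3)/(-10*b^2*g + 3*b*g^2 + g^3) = (b - g)/(2*b - g)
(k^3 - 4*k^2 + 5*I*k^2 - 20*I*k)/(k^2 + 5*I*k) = k - 4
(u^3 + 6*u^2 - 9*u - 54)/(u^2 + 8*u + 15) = (u^2 + 3*u - 18)/(u + 5)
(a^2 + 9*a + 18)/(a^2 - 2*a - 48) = (a + 3)/(a - 8)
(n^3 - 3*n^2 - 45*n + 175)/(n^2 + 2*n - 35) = n - 5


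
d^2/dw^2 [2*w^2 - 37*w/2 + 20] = 4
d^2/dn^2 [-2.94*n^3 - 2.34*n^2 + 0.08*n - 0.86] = -17.64*n - 4.68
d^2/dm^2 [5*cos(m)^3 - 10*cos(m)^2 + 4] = -15*cos(m)/4 + 20*cos(2*m) - 45*cos(3*m)/4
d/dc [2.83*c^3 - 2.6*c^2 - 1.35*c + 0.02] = 8.49*c^2 - 5.2*c - 1.35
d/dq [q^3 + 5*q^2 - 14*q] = 3*q^2 + 10*q - 14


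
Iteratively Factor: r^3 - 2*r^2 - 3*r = (r - 3)*(r^2 + r) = (r - 3)*(r + 1)*(r)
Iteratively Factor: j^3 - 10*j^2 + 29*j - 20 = (j - 5)*(j^2 - 5*j + 4) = (j - 5)*(j - 1)*(j - 4)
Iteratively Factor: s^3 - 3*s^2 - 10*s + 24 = (s + 3)*(s^2 - 6*s + 8) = (s - 2)*(s + 3)*(s - 4)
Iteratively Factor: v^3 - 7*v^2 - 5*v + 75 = (v - 5)*(v^2 - 2*v - 15) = (v - 5)^2*(v + 3)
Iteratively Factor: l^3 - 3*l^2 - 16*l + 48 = (l - 3)*(l^2 - 16) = (l - 4)*(l - 3)*(l + 4)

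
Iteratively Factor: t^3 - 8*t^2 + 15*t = (t - 3)*(t^2 - 5*t) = (t - 5)*(t - 3)*(t)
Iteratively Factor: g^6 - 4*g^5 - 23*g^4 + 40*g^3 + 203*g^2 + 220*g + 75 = (g + 1)*(g^5 - 5*g^4 - 18*g^3 + 58*g^2 + 145*g + 75) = (g + 1)*(g + 3)*(g^4 - 8*g^3 + 6*g^2 + 40*g + 25) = (g - 5)*(g + 1)*(g + 3)*(g^3 - 3*g^2 - 9*g - 5) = (g - 5)*(g + 1)^2*(g + 3)*(g^2 - 4*g - 5) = (g - 5)*(g + 1)^3*(g + 3)*(g - 5)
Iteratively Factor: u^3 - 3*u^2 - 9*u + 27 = (u - 3)*(u^2 - 9) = (u - 3)*(u + 3)*(u - 3)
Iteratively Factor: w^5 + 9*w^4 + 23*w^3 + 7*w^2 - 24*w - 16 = (w + 4)*(w^4 + 5*w^3 + 3*w^2 - 5*w - 4) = (w - 1)*(w + 4)*(w^3 + 6*w^2 + 9*w + 4) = (w - 1)*(w + 1)*(w + 4)*(w^2 + 5*w + 4) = (w - 1)*(w + 1)*(w + 4)^2*(w + 1)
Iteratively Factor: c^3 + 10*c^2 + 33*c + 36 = (c + 3)*(c^2 + 7*c + 12) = (c + 3)^2*(c + 4)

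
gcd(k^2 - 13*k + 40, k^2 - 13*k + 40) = k^2 - 13*k + 40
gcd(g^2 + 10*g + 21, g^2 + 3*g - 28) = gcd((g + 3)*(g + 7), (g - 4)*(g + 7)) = g + 7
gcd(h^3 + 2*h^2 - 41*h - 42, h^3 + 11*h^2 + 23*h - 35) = h + 7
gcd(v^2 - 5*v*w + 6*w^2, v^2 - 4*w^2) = v - 2*w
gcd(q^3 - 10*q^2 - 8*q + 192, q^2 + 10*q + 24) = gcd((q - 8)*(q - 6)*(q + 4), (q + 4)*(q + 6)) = q + 4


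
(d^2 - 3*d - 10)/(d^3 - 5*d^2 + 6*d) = (d^2 - 3*d - 10)/(d*(d^2 - 5*d + 6))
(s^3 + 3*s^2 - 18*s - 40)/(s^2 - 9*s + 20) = (s^2 + 7*s + 10)/(s - 5)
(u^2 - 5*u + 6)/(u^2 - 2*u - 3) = (u - 2)/(u + 1)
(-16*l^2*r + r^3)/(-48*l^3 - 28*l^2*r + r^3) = r*(-4*l + r)/(-12*l^2 - 4*l*r + r^2)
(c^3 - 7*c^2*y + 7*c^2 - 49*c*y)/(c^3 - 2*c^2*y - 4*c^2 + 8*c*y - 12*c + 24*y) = c*(c^2 - 7*c*y + 7*c - 49*y)/(c^3 - 2*c^2*y - 4*c^2 + 8*c*y - 12*c + 24*y)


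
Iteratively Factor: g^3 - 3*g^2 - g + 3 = (g - 1)*(g^2 - 2*g - 3) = (g - 3)*(g - 1)*(g + 1)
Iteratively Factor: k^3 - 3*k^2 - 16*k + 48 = (k + 4)*(k^2 - 7*k + 12) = (k - 3)*(k + 4)*(k - 4)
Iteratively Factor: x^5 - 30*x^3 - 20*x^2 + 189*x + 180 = (x - 5)*(x^4 + 5*x^3 - 5*x^2 - 45*x - 36) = (x - 5)*(x + 4)*(x^3 + x^2 - 9*x - 9) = (x - 5)*(x + 1)*(x + 4)*(x^2 - 9) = (x - 5)*(x + 1)*(x + 3)*(x + 4)*(x - 3)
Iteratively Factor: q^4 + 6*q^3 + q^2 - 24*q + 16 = (q - 1)*(q^3 + 7*q^2 + 8*q - 16) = (q - 1)^2*(q^2 + 8*q + 16) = (q - 1)^2*(q + 4)*(q + 4)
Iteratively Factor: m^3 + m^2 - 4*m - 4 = (m + 1)*(m^2 - 4) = (m + 1)*(m + 2)*(m - 2)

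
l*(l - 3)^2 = l^3 - 6*l^2 + 9*l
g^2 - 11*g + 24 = (g - 8)*(g - 3)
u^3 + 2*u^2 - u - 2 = (u - 1)*(u + 1)*(u + 2)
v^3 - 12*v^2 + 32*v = v*(v - 8)*(v - 4)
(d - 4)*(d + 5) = d^2 + d - 20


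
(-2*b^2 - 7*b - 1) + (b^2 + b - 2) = -b^2 - 6*b - 3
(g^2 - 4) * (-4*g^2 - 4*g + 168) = -4*g^4 - 4*g^3 + 184*g^2 + 16*g - 672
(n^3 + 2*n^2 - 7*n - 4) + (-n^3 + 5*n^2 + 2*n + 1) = 7*n^2 - 5*n - 3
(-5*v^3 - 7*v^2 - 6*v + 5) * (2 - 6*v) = 30*v^4 + 32*v^3 + 22*v^2 - 42*v + 10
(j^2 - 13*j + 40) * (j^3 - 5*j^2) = j^5 - 18*j^4 + 105*j^3 - 200*j^2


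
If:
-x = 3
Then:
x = -3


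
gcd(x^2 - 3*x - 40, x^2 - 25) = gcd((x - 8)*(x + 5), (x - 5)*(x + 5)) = x + 5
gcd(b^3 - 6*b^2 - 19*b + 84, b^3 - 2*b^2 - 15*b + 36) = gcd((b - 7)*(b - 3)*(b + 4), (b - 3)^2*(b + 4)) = b^2 + b - 12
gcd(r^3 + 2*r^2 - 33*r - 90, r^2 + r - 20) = r + 5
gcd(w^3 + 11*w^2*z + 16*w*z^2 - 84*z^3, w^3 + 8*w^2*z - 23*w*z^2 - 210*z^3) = w^2 + 13*w*z + 42*z^2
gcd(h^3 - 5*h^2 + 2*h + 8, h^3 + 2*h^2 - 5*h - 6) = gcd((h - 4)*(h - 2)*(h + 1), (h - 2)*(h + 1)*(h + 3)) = h^2 - h - 2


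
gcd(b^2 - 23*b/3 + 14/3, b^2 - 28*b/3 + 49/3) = b - 7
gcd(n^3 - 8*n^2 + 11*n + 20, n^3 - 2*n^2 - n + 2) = n + 1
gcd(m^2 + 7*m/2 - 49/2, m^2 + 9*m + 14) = m + 7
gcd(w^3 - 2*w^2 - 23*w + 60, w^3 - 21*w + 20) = w^2 + w - 20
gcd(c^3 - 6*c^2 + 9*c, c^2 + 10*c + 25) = 1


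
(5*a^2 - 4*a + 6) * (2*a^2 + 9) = 10*a^4 - 8*a^3 + 57*a^2 - 36*a + 54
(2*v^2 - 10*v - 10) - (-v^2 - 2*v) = 3*v^2 - 8*v - 10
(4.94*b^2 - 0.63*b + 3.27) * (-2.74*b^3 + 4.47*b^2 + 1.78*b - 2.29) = -13.5356*b^5 + 23.808*b^4 - 2.9827*b^3 + 2.1829*b^2 + 7.2633*b - 7.4883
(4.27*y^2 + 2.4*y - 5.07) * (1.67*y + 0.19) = 7.1309*y^3 + 4.8193*y^2 - 8.0109*y - 0.9633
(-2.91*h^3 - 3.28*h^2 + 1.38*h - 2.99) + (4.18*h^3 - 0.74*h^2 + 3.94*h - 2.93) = 1.27*h^3 - 4.02*h^2 + 5.32*h - 5.92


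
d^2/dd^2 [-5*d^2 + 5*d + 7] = -10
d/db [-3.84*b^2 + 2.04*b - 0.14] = 2.04 - 7.68*b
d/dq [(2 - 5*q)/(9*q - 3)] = -1/(3*(3*q - 1)^2)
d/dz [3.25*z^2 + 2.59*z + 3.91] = 6.5*z + 2.59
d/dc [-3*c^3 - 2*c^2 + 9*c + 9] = -9*c^2 - 4*c + 9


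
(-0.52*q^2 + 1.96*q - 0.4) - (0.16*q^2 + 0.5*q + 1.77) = -0.68*q^2 + 1.46*q - 2.17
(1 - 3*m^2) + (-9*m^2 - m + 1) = -12*m^2 - m + 2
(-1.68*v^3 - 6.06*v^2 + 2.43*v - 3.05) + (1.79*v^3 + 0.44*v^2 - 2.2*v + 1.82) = 0.11*v^3 - 5.62*v^2 + 0.23*v - 1.23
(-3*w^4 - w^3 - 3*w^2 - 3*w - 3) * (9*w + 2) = -27*w^5 - 15*w^4 - 29*w^3 - 33*w^2 - 33*w - 6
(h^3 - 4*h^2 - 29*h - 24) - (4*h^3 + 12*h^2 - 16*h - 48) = -3*h^3 - 16*h^2 - 13*h + 24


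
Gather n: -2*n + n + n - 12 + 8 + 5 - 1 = 0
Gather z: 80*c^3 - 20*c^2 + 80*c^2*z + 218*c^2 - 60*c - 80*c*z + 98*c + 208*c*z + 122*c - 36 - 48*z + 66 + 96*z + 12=80*c^3 + 198*c^2 + 160*c + z*(80*c^2 + 128*c + 48) + 42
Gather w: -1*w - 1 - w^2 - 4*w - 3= -w^2 - 5*w - 4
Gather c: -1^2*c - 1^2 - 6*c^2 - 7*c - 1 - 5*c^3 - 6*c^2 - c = -5*c^3 - 12*c^2 - 9*c - 2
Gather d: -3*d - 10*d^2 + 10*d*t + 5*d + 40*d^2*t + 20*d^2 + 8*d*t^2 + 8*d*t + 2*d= d^2*(40*t + 10) + d*(8*t^2 + 18*t + 4)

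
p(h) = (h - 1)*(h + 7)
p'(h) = 2*h + 6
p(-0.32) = -8.82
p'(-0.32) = 5.36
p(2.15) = 10.52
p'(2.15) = 10.30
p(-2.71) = -15.92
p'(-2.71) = 0.58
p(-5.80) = -8.16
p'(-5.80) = -5.60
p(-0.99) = -11.96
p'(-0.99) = 4.02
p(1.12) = 0.97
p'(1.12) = 8.24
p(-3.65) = -15.58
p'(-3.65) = -1.30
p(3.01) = 20.12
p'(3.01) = 12.02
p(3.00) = 20.00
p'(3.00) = 12.00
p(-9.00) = 20.00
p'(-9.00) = -12.00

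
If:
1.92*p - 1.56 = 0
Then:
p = 0.81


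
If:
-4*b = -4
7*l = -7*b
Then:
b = 1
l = -1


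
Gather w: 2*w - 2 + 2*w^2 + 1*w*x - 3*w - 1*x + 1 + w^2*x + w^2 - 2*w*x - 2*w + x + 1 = w^2*(x + 3) + w*(-x - 3)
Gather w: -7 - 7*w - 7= -7*w - 14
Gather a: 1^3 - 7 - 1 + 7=0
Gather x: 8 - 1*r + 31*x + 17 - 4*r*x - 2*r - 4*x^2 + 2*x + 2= -3*r - 4*x^2 + x*(33 - 4*r) + 27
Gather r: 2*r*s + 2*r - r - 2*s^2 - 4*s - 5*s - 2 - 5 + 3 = r*(2*s + 1) - 2*s^2 - 9*s - 4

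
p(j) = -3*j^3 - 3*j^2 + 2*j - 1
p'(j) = -9*j^2 - 6*j + 2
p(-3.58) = 91.04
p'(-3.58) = -91.87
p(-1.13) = -2.76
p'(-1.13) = -2.71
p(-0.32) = -1.85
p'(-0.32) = 3.00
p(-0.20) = -1.50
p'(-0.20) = 2.84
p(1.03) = -5.40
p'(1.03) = -13.73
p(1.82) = -25.38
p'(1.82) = -38.73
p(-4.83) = 257.39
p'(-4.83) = -178.98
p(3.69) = -185.20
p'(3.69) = -142.68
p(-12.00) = 4727.00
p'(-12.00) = -1222.00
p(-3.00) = 47.00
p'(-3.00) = -61.00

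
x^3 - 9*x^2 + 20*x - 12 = (x - 6)*(x - 2)*(x - 1)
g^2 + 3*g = g*(g + 3)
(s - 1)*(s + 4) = s^2 + 3*s - 4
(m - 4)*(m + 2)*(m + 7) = m^3 + 5*m^2 - 22*m - 56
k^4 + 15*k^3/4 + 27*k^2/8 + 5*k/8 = k*(k + 1/4)*(k + 1)*(k + 5/2)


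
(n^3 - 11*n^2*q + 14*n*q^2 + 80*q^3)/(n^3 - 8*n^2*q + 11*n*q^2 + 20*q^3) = (-n^2 + 6*n*q + 16*q^2)/(-n^2 + 3*n*q + 4*q^2)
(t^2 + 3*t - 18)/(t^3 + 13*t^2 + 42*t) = (t - 3)/(t*(t + 7))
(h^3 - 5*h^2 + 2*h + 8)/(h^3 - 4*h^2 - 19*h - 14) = (h^2 - 6*h + 8)/(h^2 - 5*h - 14)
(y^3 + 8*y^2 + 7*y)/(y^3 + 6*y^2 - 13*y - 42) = y*(y + 1)/(y^2 - y - 6)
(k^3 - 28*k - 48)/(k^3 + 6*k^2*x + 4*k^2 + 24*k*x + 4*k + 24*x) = (k^2 - 2*k - 24)/(k^2 + 6*k*x + 2*k + 12*x)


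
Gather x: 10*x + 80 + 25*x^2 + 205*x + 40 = 25*x^2 + 215*x + 120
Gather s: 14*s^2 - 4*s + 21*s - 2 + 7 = 14*s^2 + 17*s + 5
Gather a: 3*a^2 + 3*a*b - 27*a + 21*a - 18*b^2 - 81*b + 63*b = 3*a^2 + a*(3*b - 6) - 18*b^2 - 18*b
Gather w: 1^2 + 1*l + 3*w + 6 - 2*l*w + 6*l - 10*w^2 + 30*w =7*l - 10*w^2 + w*(33 - 2*l) + 7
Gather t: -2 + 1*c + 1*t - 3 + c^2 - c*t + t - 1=c^2 + c + t*(2 - c) - 6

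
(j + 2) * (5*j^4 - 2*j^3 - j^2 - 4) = 5*j^5 + 8*j^4 - 5*j^3 - 2*j^2 - 4*j - 8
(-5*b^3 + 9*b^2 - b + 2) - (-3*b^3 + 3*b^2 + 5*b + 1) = -2*b^3 + 6*b^2 - 6*b + 1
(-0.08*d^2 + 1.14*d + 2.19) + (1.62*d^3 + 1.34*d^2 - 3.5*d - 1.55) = 1.62*d^3 + 1.26*d^2 - 2.36*d + 0.64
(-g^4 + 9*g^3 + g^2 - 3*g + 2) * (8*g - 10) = -8*g^5 + 82*g^4 - 82*g^3 - 34*g^2 + 46*g - 20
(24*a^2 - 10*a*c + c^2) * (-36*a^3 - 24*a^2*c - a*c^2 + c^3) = -864*a^5 - 216*a^4*c + 180*a^3*c^2 + 10*a^2*c^3 - 11*a*c^4 + c^5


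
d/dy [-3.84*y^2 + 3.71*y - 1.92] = 3.71 - 7.68*y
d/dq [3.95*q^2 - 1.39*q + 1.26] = 7.9*q - 1.39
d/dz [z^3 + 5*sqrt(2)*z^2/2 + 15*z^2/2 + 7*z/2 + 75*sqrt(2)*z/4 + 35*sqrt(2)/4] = 3*z^2 + 5*sqrt(2)*z + 15*z + 7/2 + 75*sqrt(2)/4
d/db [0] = 0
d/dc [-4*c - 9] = -4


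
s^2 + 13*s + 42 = (s + 6)*(s + 7)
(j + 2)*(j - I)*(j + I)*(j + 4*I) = j^4 + 2*j^3 + 4*I*j^3 + j^2 + 8*I*j^2 + 2*j + 4*I*j + 8*I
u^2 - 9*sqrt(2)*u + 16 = (u - 8*sqrt(2))*(u - sqrt(2))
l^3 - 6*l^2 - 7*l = l*(l - 7)*(l + 1)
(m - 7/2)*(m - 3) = m^2 - 13*m/2 + 21/2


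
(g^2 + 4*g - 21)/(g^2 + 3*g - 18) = (g + 7)/(g + 6)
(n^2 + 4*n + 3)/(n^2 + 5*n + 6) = (n + 1)/(n + 2)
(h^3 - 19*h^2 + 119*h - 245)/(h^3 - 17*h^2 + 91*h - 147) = (h - 5)/(h - 3)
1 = 1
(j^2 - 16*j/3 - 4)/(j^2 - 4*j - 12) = (j + 2/3)/(j + 2)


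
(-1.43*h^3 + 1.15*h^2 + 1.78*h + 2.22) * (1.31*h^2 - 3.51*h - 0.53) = -1.8733*h^5 + 6.5258*h^4 - 0.946799999999999*h^3 - 3.9491*h^2 - 8.7356*h - 1.1766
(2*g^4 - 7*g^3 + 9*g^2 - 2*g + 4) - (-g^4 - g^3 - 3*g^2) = 3*g^4 - 6*g^3 + 12*g^2 - 2*g + 4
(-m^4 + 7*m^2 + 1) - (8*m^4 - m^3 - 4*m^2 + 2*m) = -9*m^4 + m^3 + 11*m^2 - 2*m + 1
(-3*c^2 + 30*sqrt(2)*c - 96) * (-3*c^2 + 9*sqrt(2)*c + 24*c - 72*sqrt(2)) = 9*c^4 - 117*sqrt(2)*c^3 - 72*c^3 + 828*c^2 + 936*sqrt(2)*c^2 - 6624*c - 864*sqrt(2)*c + 6912*sqrt(2)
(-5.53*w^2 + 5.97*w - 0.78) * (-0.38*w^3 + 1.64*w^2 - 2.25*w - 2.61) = 2.1014*w^5 - 11.3378*w^4 + 22.5297*w^3 - 0.2784*w^2 - 13.8267*w + 2.0358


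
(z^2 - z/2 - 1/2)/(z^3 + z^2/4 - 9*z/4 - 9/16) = 8*(2*z^2 - z - 1)/(16*z^3 + 4*z^2 - 36*z - 9)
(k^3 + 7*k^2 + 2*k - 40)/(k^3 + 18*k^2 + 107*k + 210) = (k^2 + 2*k - 8)/(k^2 + 13*k + 42)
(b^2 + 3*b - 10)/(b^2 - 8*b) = (b^2 + 3*b - 10)/(b*(b - 8))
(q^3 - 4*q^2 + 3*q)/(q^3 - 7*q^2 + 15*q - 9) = q/(q - 3)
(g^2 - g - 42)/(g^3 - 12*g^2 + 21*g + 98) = (g + 6)/(g^2 - 5*g - 14)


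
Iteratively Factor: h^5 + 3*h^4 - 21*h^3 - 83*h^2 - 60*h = (h)*(h^4 + 3*h^3 - 21*h^2 - 83*h - 60) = h*(h + 1)*(h^3 + 2*h^2 - 23*h - 60) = h*(h - 5)*(h + 1)*(h^2 + 7*h + 12) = h*(h - 5)*(h + 1)*(h + 4)*(h + 3)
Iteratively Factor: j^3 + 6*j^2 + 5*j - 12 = (j + 4)*(j^2 + 2*j - 3) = (j + 3)*(j + 4)*(j - 1)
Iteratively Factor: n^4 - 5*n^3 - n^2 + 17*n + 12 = (n + 1)*(n^3 - 6*n^2 + 5*n + 12) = (n - 4)*(n + 1)*(n^2 - 2*n - 3) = (n - 4)*(n - 3)*(n + 1)*(n + 1)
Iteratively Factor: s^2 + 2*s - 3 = (s + 3)*(s - 1)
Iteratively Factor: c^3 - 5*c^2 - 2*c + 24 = (c - 3)*(c^2 - 2*c - 8) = (c - 4)*(c - 3)*(c + 2)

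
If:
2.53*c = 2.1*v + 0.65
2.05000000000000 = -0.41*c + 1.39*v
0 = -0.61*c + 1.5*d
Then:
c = 1.96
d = 0.80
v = 2.05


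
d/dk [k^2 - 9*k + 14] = 2*k - 9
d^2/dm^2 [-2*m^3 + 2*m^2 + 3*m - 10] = 4 - 12*m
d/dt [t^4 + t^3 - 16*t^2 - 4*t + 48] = 4*t^3 + 3*t^2 - 32*t - 4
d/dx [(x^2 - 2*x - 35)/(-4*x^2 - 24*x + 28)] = 2*(-x^2 - 7*x - 28)/(x^4 + 12*x^3 + 22*x^2 - 84*x + 49)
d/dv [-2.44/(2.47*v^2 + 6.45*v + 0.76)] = (12.0536*v + 15.738)/(2.47*v^2 + 6.45*v + 0.76)^2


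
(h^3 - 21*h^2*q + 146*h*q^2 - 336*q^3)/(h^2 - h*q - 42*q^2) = (h^2 - 14*h*q + 48*q^2)/(h + 6*q)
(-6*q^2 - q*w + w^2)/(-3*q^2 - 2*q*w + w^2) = (2*q + w)/(q + w)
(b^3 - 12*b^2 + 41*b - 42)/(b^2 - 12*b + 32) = (b^3 - 12*b^2 + 41*b - 42)/(b^2 - 12*b + 32)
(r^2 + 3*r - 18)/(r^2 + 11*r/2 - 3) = 2*(r - 3)/(2*r - 1)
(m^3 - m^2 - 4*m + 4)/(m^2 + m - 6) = (m^2 + m - 2)/(m + 3)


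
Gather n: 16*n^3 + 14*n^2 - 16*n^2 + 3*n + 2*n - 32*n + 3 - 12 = 16*n^3 - 2*n^2 - 27*n - 9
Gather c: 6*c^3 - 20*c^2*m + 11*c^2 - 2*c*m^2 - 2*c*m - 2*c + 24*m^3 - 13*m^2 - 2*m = 6*c^3 + c^2*(11 - 20*m) + c*(-2*m^2 - 2*m - 2) + 24*m^3 - 13*m^2 - 2*m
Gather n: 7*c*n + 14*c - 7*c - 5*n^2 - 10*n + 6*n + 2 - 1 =7*c - 5*n^2 + n*(7*c - 4) + 1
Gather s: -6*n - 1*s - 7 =-6*n - s - 7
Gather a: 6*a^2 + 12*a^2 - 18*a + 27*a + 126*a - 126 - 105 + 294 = 18*a^2 + 135*a + 63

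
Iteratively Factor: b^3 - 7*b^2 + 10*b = (b - 2)*(b^2 - 5*b) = (b - 5)*(b - 2)*(b)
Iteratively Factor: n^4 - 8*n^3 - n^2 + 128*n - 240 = (n - 3)*(n^3 - 5*n^2 - 16*n + 80) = (n - 4)*(n - 3)*(n^2 - n - 20) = (n - 5)*(n - 4)*(n - 3)*(n + 4)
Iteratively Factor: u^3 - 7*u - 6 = (u + 1)*(u^2 - u - 6) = (u - 3)*(u + 1)*(u + 2)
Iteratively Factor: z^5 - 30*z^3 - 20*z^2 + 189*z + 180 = (z + 1)*(z^4 - z^3 - 29*z^2 + 9*z + 180) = (z + 1)*(z + 3)*(z^3 - 4*z^2 - 17*z + 60) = (z - 5)*(z + 1)*(z + 3)*(z^2 + z - 12) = (z - 5)*(z - 3)*(z + 1)*(z + 3)*(z + 4)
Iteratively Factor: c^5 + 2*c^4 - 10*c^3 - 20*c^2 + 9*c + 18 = (c + 3)*(c^4 - c^3 - 7*c^2 + c + 6) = (c + 1)*(c + 3)*(c^3 - 2*c^2 - 5*c + 6) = (c - 1)*(c + 1)*(c + 3)*(c^2 - c - 6) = (c - 3)*(c - 1)*(c + 1)*(c + 3)*(c + 2)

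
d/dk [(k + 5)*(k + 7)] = 2*k + 12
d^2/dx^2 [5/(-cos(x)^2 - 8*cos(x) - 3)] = 10*(2*sin(x)^4 - 27*sin(x)^2 - 27*cos(x) + 3*cos(3*x) - 36)/(-sin(x)^2 + 8*cos(x) + 4)^3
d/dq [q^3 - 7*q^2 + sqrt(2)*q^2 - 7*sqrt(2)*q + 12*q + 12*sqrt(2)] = 3*q^2 - 14*q + 2*sqrt(2)*q - 7*sqrt(2) + 12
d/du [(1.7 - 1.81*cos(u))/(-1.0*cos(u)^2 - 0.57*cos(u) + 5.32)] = (1.81*cos(u)^2 - 3.4*cos(u) + 8.6602)*sin(u)/(1.0*cos(u)^4 + 1.14*cos(u)^3 - 10.3151*cos(u)^2 - 6.0648*cos(u) + 28.3024)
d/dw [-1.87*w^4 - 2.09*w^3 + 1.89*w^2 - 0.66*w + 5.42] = -7.48*w^3 - 6.27*w^2 + 3.78*w - 0.66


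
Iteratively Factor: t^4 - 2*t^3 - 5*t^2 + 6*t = (t - 1)*(t^3 - t^2 - 6*t) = t*(t - 1)*(t^2 - t - 6) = t*(t - 3)*(t - 1)*(t + 2)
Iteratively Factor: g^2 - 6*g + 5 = (g - 5)*(g - 1)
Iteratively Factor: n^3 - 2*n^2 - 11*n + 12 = (n + 3)*(n^2 - 5*n + 4) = (n - 1)*(n + 3)*(n - 4)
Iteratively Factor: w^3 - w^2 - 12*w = (w - 4)*(w^2 + 3*w) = w*(w - 4)*(w + 3)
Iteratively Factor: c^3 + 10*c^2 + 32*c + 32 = (c + 4)*(c^2 + 6*c + 8) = (c + 4)^2*(c + 2)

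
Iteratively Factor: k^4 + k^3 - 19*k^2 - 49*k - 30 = (k + 1)*(k^3 - 19*k - 30) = (k - 5)*(k + 1)*(k^2 + 5*k + 6) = (k - 5)*(k + 1)*(k + 3)*(k + 2)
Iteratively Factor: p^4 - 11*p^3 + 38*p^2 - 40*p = (p)*(p^3 - 11*p^2 + 38*p - 40) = p*(p - 2)*(p^2 - 9*p + 20) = p*(p - 4)*(p - 2)*(p - 5)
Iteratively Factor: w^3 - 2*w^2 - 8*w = (w)*(w^2 - 2*w - 8) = w*(w + 2)*(w - 4)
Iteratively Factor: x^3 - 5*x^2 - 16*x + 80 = (x - 4)*(x^2 - x - 20) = (x - 4)*(x + 4)*(x - 5)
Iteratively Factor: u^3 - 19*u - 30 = (u + 3)*(u^2 - 3*u - 10) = (u + 2)*(u + 3)*(u - 5)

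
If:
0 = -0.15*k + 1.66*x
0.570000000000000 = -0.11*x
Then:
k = -57.35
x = -5.18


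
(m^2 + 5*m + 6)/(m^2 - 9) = (m + 2)/(m - 3)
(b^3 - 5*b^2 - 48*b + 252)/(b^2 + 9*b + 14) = (b^2 - 12*b + 36)/(b + 2)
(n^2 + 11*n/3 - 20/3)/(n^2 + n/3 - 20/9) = 3*(n + 5)/(3*n + 5)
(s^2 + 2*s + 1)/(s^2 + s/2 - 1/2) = 2*(s + 1)/(2*s - 1)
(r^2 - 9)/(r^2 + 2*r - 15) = (r + 3)/(r + 5)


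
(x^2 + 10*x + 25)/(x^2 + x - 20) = (x + 5)/(x - 4)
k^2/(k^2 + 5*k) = k/(k + 5)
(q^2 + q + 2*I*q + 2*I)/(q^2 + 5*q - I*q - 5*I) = (q^2 + q*(1 + 2*I) + 2*I)/(q^2 + q*(5 - I) - 5*I)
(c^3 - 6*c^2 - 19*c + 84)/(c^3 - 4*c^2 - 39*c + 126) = (c + 4)/(c + 6)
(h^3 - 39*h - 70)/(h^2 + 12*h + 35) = (h^2 - 5*h - 14)/(h + 7)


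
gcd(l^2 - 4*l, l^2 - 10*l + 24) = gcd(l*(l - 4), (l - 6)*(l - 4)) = l - 4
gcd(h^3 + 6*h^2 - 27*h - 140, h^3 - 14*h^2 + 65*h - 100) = h - 5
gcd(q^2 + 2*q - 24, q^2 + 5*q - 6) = q + 6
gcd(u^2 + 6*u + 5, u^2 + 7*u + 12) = 1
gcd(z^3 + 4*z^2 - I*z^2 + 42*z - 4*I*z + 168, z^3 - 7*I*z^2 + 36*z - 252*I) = z^2 - I*z + 42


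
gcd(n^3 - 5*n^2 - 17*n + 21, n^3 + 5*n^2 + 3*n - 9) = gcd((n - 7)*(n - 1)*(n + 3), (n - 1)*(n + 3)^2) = n^2 + 2*n - 3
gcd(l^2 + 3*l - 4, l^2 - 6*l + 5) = l - 1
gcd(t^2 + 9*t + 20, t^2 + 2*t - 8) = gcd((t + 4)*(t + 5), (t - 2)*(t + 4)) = t + 4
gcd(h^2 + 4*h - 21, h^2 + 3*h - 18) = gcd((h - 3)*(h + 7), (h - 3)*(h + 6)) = h - 3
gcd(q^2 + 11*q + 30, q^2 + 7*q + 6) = q + 6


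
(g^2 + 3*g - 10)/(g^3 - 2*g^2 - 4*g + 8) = (g + 5)/(g^2 - 4)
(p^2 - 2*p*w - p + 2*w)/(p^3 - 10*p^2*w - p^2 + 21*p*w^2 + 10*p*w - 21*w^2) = (p - 2*w)/(p^2 - 10*p*w + 21*w^2)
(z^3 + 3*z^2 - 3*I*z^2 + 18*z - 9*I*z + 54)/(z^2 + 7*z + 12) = (z^2 - 3*I*z + 18)/(z + 4)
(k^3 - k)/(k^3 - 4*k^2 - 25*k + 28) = k*(k + 1)/(k^2 - 3*k - 28)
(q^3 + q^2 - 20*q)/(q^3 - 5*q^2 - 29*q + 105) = q*(q - 4)/(q^2 - 10*q + 21)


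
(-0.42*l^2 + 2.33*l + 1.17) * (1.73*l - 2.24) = -0.7266*l^3 + 4.9717*l^2 - 3.1951*l - 2.6208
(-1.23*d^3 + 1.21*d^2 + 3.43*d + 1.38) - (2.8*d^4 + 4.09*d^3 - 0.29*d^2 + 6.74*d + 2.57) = -2.8*d^4 - 5.32*d^3 + 1.5*d^2 - 3.31*d - 1.19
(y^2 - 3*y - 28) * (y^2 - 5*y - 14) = y^4 - 8*y^3 - 27*y^2 + 182*y + 392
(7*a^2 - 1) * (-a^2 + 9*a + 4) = -7*a^4 + 63*a^3 + 29*a^2 - 9*a - 4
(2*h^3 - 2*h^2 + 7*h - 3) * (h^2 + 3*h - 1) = 2*h^5 + 4*h^4 - h^3 + 20*h^2 - 16*h + 3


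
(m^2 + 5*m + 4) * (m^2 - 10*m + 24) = m^4 - 5*m^3 - 22*m^2 + 80*m + 96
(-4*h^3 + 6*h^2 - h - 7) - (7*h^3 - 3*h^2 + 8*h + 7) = -11*h^3 + 9*h^2 - 9*h - 14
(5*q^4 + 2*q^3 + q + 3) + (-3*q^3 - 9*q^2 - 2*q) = 5*q^4 - q^3 - 9*q^2 - q + 3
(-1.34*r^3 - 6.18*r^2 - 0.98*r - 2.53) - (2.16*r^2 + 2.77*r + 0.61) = -1.34*r^3 - 8.34*r^2 - 3.75*r - 3.14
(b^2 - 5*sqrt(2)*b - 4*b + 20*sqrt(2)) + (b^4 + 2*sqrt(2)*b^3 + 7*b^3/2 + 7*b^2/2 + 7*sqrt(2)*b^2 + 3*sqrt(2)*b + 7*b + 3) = b^4 + 2*sqrt(2)*b^3 + 7*b^3/2 + 9*b^2/2 + 7*sqrt(2)*b^2 - 2*sqrt(2)*b + 3*b + 3 + 20*sqrt(2)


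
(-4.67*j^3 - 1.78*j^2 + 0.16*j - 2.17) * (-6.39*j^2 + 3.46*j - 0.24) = 29.8413*j^5 - 4.784*j^4 - 6.0604*j^3 + 14.8471*j^2 - 7.5466*j + 0.5208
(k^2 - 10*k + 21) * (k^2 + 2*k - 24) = k^4 - 8*k^3 - 23*k^2 + 282*k - 504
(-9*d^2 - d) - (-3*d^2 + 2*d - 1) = -6*d^2 - 3*d + 1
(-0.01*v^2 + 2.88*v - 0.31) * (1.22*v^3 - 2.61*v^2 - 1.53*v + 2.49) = -0.0122*v^5 + 3.5397*v^4 - 7.8797*v^3 - 3.6222*v^2 + 7.6455*v - 0.7719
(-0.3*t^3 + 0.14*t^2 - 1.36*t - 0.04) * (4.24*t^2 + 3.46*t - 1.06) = -1.272*t^5 - 0.4444*t^4 - 4.964*t^3 - 5.0236*t^2 + 1.3032*t + 0.0424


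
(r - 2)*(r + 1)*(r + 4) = r^3 + 3*r^2 - 6*r - 8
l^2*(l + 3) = l^3 + 3*l^2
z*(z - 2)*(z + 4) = z^3 + 2*z^2 - 8*z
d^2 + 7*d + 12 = (d + 3)*(d + 4)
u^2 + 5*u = u*(u + 5)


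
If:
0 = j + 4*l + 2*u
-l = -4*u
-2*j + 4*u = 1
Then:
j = -9/20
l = 1/10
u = 1/40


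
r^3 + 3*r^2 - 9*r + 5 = (r - 1)^2*(r + 5)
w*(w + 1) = w^2 + w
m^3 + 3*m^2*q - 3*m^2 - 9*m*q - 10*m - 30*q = (m - 5)*(m + 2)*(m + 3*q)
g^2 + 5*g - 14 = (g - 2)*(g + 7)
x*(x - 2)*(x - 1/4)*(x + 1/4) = x^4 - 2*x^3 - x^2/16 + x/8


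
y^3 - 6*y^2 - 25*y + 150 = (y - 6)*(y - 5)*(y + 5)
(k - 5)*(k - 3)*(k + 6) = k^3 - 2*k^2 - 33*k + 90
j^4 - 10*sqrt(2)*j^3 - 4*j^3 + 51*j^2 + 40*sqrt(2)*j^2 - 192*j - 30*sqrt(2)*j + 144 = (j - 3)*(j - 1)*(j - 6*sqrt(2))*(j - 4*sqrt(2))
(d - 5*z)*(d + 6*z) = d^2 + d*z - 30*z^2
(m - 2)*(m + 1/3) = m^2 - 5*m/3 - 2/3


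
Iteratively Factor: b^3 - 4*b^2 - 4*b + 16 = (b - 2)*(b^2 - 2*b - 8) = (b - 2)*(b + 2)*(b - 4)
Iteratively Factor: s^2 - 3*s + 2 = (s - 1)*(s - 2)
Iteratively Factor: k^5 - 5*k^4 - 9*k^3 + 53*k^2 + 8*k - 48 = (k - 4)*(k^4 - k^3 - 13*k^2 + k + 12) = (k - 4)^2*(k^3 + 3*k^2 - k - 3) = (k - 4)^2*(k + 3)*(k^2 - 1) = (k - 4)^2*(k - 1)*(k + 3)*(k + 1)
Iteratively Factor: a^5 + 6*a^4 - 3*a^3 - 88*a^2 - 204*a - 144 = (a + 2)*(a^4 + 4*a^3 - 11*a^2 - 66*a - 72) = (a + 2)*(a + 3)*(a^3 + a^2 - 14*a - 24) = (a - 4)*(a + 2)*(a + 3)*(a^2 + 5*a + 6) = (a - 4)*(a + 2)*(a + 3)^2*(a + 2)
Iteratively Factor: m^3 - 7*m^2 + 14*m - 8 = (m - 2)*(m^2 - 5*m + 4) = (m - 4)*(m - 2)*(m - 1)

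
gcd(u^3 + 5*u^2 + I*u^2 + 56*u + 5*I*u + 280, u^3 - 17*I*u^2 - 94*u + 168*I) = u - 7*I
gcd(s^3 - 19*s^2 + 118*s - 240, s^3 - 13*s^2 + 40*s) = s^2 - 13*s + 40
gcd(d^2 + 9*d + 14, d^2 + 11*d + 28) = d + 7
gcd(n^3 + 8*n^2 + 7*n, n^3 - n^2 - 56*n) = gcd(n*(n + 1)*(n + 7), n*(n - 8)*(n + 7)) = n^2 + 7*n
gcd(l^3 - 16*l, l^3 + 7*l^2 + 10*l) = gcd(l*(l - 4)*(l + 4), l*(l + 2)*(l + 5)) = l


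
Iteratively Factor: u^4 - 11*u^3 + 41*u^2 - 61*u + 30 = (u - 3)*(u^3 - 8*u^2 + 17*u - 10) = (u - 5)*(u - 3)*(u^2 - 3*u + 2) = (u - 5)*(u - 3)*(u - 1)*(u - 2)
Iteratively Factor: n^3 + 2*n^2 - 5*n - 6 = (n + 3)*(n^2 - n - 2) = (n - 2)*(n + 3)*(n + 1)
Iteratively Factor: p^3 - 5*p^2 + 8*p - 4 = (p - 2)*(p^2 - 3*p + 2) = (p - 2)*(p - 1)*(p - 2)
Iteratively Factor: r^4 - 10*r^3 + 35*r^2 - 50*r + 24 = (r - 3)*(r^3 - 7*r^2 + 14*r - 8) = (r - 4)*(r - 3)*(r^2 - 3*r + 2) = (r - 4)*(r - 3)*(r - 2)*(r - 1)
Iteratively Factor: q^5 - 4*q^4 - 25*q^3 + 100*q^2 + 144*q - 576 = (q - 3)*(q^4 - q^3 - 28*q^2 + 16*q + 192) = (q - 4)*(q - 3)*(q^3 + 3*q^2 - 16*q - 48) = (q - 4)*(q - 3)*(q + 3)*(q^2 - 16) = (q - 4)^2*(q - 3)*(q + 3)*(q + 4)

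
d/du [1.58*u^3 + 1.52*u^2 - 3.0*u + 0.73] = 4.74*u^2 + 3.04*u - 3.0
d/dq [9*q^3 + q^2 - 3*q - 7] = 27*q^2 + 2*q - 3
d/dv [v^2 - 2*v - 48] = 2*v - 2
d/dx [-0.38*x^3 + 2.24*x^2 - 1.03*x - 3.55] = -1.14*x^2 + 4.48*x - 1.03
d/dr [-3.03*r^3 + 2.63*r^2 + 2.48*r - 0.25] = -9.09*r^2 + 5.26*r + 2.48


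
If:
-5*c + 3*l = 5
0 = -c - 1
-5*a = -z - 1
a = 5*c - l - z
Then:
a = -2/3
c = -1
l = 0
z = -13/3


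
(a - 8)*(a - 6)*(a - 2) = a^3 - 16*a^2 + 76*a - 96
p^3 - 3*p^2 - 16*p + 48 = (p - 4)*(p - 3)*(p + 4)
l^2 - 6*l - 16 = (l - 8)*(l + 2)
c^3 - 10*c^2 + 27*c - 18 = (c - 6)*(c - 3)*(c - 1)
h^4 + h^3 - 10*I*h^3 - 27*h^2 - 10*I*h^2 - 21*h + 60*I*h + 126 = (h - 2)*(h + 3)*(h - 7*I)*(h - 3*I)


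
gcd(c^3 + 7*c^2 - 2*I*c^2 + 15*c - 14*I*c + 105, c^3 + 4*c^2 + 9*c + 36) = c + 3*I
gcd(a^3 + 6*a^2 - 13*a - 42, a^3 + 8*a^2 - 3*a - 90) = a - 3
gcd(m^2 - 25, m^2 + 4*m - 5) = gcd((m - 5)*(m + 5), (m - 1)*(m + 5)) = m + 5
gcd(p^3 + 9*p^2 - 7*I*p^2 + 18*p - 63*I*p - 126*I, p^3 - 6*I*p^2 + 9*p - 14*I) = p - 7*I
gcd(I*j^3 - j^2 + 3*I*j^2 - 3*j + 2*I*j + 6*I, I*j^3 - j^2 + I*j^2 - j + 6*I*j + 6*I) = 1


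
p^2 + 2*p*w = p*(p + 2*w)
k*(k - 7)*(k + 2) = k^3 - 5*k^2 - 14*k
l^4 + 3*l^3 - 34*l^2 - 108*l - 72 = (l - 6)*(l + 1)*(l + 2)*(l + 6)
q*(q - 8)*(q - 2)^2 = q^4 - 12*q^3 + 36*q^2 - 32*q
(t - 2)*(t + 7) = t^2 + 5*t - 14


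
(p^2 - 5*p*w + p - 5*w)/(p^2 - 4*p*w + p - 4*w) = (p - 5*w)/(p - 4*w)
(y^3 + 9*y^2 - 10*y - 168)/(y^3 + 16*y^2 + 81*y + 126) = (y - 4)/(y + 3)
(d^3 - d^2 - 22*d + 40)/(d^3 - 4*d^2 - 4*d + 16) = (d + 5)/(d + 2)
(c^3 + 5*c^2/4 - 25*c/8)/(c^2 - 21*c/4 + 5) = c*(2*c + 5)/(2*(c - 4))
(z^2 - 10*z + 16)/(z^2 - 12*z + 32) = (z - 2)/(z - 4)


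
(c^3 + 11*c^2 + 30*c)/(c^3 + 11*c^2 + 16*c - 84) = c*(c + 5)/(c^2 + 5*c - 14)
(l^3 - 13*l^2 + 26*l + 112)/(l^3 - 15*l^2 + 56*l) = (l + 2)/l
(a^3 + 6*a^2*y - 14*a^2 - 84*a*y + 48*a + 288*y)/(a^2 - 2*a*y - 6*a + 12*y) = (-a^2 - 6*a*y + 8*a + 48*y)/(-a + 2*y)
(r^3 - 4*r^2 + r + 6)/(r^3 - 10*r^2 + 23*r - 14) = (r^2 - 2*r - 3)/(r^2 - 8*r + 7)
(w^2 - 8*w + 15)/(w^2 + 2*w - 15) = (w - 5)/(w + 5)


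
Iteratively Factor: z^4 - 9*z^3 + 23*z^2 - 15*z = (z - 1)*(z^3 - 8*z^2 + 15*z) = z*(z - 1)*(z^2 - 8*z + 15) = z*(z - 5)*(z - 1)*(z - 3)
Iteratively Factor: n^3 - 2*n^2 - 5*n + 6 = (n - 1)*(n^2 - n - 6) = (n - 1)*(n + 2)*(n - 3)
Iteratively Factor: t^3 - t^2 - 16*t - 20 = (t - 5)*(t^2 + 4*t + 4) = (t - 5)*(t + 2)*(t + 2)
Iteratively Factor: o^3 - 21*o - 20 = (o + 1)*(o^2 - o - 20) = (o + 1)*(o + 4)*(o - 5)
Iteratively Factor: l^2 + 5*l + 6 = (l + 2)*(l + 3)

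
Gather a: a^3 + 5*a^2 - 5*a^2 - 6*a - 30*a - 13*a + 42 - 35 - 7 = a^3 - 49*a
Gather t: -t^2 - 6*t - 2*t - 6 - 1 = -t^2 - 8*t - 7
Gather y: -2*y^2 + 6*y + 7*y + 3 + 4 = -2*y^2 + 13*y + 7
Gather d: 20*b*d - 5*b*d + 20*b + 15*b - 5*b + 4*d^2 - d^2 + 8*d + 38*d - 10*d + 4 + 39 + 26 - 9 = 30*b + 3*d^2 + d*(15*b + 36) + 60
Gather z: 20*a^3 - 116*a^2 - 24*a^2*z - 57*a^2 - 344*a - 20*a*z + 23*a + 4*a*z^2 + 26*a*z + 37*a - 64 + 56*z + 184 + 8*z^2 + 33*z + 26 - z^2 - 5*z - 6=20*a^3 - 173*a^2 - 284*a + z^2*(4*a + 7) + z*(-24*a^2 + 6*a + 84) + 140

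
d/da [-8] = 0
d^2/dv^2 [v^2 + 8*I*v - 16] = 2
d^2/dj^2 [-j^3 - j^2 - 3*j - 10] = -6*j - 2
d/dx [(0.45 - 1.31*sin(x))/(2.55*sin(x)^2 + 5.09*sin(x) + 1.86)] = (3.3405*sin(x)^2 - 2.295*sin(x) - 4.7271)*cos(x)/(6.5025*sin(x)^4 + 25.959*sin(x)^3 + 35.3941*sin(x)^2 + 18.9348*sin(x) + 3.4596)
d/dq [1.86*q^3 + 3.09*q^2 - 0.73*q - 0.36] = 5.58*q^2 + 6.18*q - 0.73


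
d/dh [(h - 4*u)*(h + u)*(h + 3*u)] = 3*h^2 - 13*u^2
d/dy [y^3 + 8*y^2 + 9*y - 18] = 3*y^2 + 16*y + 9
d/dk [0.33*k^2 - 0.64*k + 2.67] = 0.66*k - 0.64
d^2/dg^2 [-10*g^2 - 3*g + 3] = -20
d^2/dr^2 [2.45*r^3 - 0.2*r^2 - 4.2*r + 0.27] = 14.7*r - 0.4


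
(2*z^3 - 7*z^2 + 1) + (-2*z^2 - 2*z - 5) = 2*z^3 - 9*z^2 - 2*z - 4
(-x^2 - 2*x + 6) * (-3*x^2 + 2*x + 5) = 3*x^4 + 4*x^3 - 27*x^2 + 2*x + 30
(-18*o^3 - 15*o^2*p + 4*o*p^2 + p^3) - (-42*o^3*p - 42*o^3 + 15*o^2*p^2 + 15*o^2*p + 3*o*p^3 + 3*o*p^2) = 42*o^3*p + 24*o^3 - 15*o^2*p^2 - 30*o^2*p - 3*o*p^3 + o*p^2 + p^3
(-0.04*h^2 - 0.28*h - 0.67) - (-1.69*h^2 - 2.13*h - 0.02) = 1.65*h^2 + 1.85*h - 0.65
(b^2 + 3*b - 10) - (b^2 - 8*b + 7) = 11*b - 17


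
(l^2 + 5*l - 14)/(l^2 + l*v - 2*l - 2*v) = (l + 7)/(l + v)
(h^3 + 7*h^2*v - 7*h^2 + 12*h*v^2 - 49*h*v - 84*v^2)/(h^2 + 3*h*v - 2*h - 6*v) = (h^2 + 4*h*v - 7*h - 28*v)/(h - 2)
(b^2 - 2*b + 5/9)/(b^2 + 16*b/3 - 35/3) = (b - 1/3)/(b + 7)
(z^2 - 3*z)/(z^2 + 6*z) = (z - 3)/(z + 6)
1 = 1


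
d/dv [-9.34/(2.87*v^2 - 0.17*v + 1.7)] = (53.6116*v - 1.5878)/(2.87*v^2 - 0.17*v + 1.7)^2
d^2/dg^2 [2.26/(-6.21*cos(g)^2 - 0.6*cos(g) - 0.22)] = (348.619464*(1 - cos(g)^2)^2 + 25.26228*cos(g)^3 + 162.772884*cos(g)^2 - 50.82288*cos(g) - 344.07144)/(6.21*cos(g)^2 + 0.6*cos(g) + 0.22)^3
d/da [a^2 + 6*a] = 2*a + 6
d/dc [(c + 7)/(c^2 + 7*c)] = -1/c^2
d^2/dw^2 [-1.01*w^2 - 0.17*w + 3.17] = -2.02000000000000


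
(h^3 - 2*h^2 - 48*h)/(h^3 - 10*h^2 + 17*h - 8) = h*(h + 6)/(h^2 - 2*h + 1)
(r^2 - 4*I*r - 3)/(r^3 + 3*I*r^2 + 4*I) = (r - 3*I)/(r^2 + 4*I*r - 4)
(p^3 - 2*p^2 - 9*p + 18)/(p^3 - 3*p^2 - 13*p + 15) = (p^2 - 5*p + 6)/(p^2 - 6*p + 5)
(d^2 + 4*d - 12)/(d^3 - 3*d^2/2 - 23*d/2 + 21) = 2*(d + 6)/(2*d^2 + d - 21)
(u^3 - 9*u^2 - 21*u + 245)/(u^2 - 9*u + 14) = (u^2 - 2*u - 35)/(u - 2)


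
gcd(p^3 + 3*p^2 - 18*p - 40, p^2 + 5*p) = p + 5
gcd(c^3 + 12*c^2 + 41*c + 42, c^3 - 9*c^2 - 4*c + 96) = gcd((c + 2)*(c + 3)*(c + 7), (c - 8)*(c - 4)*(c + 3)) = c + 3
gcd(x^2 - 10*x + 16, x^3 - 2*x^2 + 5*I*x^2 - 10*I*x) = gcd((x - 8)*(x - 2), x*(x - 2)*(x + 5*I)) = x - 2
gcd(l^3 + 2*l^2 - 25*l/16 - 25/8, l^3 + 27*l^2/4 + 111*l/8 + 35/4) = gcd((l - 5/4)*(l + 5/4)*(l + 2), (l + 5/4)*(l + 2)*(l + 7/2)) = l^2 + 13*l/4 + 5/2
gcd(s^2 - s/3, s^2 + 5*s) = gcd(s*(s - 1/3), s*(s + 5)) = s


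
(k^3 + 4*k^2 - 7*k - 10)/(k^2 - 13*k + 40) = (k^3 + 4*k^2 - 7*k - 10)/(k^2 - 13*k + 40)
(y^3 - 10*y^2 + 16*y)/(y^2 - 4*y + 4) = y*(y - 8)/(y - 2)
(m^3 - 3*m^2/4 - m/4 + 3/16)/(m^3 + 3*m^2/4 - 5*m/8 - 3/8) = (m - 1/2)/(m + 1)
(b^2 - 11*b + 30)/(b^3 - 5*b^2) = (b - 6)/b^2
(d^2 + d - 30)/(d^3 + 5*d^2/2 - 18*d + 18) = 2*(d - 5)/(2*d^2 - 7*d + 6)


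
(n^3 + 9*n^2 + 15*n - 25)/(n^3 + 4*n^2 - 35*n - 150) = (n - 1)/(n - 6)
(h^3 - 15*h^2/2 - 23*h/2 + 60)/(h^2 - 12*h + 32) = (2*h^2 + h - 15)/(2*(h - 4))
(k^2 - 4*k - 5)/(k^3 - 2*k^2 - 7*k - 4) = (k - 5)/(k^2 - 3*k - 4)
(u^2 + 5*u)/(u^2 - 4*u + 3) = u*(u + 5)/(u^2 - 4*u + 3)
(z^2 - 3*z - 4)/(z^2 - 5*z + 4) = (z + 1)/(z - 1)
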